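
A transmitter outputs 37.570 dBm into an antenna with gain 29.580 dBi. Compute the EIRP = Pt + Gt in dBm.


EIRP = Pt + Gt = 37.570 + 29.580 = 67.15 dBm

67.15 dBm


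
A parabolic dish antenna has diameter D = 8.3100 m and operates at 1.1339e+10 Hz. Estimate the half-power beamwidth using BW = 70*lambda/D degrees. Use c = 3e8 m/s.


lambda = c / f = 3.0000e+08 / 1.1339e+10 = 0.02645736 m
BW = 70 * 0.02645736 / 8.3100 = 0.2229 deg

0.2229 deg


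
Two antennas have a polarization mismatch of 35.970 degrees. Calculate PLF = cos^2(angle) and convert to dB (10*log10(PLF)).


PLF_linear = cos^2(35.970 deg) = 0.6550064
PLF_dB = 10 * log10(0.6550064) = -1.838 dB

-1.838 dB


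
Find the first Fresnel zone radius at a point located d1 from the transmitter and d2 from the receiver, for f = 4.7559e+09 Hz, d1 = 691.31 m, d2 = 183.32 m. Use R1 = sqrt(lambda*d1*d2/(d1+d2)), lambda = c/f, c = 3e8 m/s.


lambda = c / f = 3.0000e+08 / 4.7559e+09 = 0.06307954 m
R1 = sqrt(0.06307954 * 691.31 * 183.32 / (691.31 + 183.32)) = 3.023 m

3.023 m


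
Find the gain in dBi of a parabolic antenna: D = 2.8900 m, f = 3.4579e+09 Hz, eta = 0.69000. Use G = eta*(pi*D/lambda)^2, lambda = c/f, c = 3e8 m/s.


lambda = c / f = 3.0000e+08 / 3.4579e+09 = 0.08675786 m
G_linear = 0.69000 * (pi * 2.8900 / 0.08675786)^2 = 7556.607
G_dBi = 10 * log10(7556.607) = 38.78 dBi

38.78 dBi


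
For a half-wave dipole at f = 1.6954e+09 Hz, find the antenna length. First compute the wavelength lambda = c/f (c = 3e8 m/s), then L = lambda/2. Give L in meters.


lambda = c / f = 3.0000e+08 / 1.6954e+09 = 0.1769494 m
L = lambda / 2 = 0.1769494 / 2 = 0.08847 m

0.08847 m


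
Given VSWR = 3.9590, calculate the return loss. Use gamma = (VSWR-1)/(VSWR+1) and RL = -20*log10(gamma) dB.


gamma = (3.9590 - 1) / (3.9590 + 1) = 0.5966929
RL = -20 * log10(0.5966929) = 4.485 dB

4.485 dB


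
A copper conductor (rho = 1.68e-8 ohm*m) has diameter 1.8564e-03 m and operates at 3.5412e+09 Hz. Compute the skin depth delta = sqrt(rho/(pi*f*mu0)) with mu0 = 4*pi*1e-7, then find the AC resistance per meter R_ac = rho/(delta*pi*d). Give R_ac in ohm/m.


delta = sqrt(1.68e-8 / (pi * 3.5412e+09 * 4*pi*1e-7)) = 1.096225e-06 m
R_ac = 1.68e-8 / (1.096225e-06 * pi * 1.8564e-03) = 2.628 ohm/m

2.628 ohm/m


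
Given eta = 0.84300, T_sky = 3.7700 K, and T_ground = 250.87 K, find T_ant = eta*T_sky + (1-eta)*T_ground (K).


T_ant = 0.84300 * 3.7700 + (1 - 0.84300) * 250.87 = 42.56 K

42.56 K


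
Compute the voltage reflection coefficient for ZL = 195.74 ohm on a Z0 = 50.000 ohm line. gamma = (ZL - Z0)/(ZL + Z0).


gamma = (195.74 - 50.000) / (195.74 + 50.000) = 0.5931

0.5931


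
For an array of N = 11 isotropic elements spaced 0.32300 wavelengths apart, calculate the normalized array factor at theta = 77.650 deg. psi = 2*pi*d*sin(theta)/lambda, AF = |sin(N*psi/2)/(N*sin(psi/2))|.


psi = 2*pi*0.32300*sin(77.650 deg) = 1.982506 rad
AF = |sin(11*1.982506/2) / (11*sin(1.982506/2))| = 0.1082

0.1082


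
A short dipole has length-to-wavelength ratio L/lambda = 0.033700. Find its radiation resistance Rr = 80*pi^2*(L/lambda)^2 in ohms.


Rr = 80 * pi^2 * (0.033700)^2 = 80 * 9.869604 * 1.135690e-03 = 0.8967 ohm

0.8967 ohm


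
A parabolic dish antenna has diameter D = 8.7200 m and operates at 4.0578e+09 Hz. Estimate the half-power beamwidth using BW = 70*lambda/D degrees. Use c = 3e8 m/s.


lambda = c / f = 3.0000e+08 / 4.0578e+09 = 0.07393169 m
BW = 70 * 0.07393169 / 8.7200 = 0.5935 deg

0.5935 deg


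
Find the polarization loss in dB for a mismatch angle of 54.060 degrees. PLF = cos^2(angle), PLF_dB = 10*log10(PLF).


PLF_linear = cos^2(54.060 deg) = 0.3444959
PLF_dB = 10 * log10(0.3444959) = -4.628 dB

-4.628 dB


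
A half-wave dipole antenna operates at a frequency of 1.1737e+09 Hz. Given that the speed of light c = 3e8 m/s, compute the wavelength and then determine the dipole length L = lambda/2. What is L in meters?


lambda = c / f = 3.0000e+08 / 1.1737e+09 = 0.2556019 m
L = lambda / 2 = 0.2556019 / 2 = 0.1278 m

0.1278 m


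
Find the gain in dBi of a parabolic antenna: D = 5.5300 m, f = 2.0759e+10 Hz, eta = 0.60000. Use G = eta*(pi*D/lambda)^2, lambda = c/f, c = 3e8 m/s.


lambda = c / f = 3.0000e+08 / 2.0759e+10 = 0.01445156 m
G_linear = 0.60000 * (pi * 5.5300 / 0.01445156)^2 = 867105.2
G_dBi = 10 * log10(867105.2) = 59.38 dBi

59.38 dBi


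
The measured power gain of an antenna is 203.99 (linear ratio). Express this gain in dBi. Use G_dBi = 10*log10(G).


G_dBi = 10 * log10(203.99) = 23.10 dBi

23.10 dBi


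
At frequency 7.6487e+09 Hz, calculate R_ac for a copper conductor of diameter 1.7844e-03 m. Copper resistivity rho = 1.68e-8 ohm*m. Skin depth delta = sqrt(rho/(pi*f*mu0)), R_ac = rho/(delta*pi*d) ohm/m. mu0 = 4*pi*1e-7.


delta = sqrt(1.68e-8 / (pi * 7.6487e+09 * 4*pi*1e-7)) = 7.459006e-07 m
R_ac = 1.68e-8 / (7.459006e-07 * pi * 1.7844e-03) = 4.018 ohm/m

4.018 ohm/m


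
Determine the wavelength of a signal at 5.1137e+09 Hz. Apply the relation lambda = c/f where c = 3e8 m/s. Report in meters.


lambda = c / f = 3.0000e+08 / 5.1137e+09 = 0.05867 m

0.05867 m


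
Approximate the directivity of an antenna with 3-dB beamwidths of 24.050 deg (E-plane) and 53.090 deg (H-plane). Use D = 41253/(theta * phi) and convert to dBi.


D_linear = 41253 / (24.050 * 53.090) = 32.30931
D_dBi = 10 * log10(32.30931) = 15.09 dBi

15.09 dBi


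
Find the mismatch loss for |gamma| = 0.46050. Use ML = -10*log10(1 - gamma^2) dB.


ML = -10 * log10(1 - 0.46050^2) = -10 * log10(0.78793975) = 1.035 dB

1.035 dB


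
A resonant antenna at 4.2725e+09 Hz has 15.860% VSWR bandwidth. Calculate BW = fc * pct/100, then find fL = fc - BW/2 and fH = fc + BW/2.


BW = 4.2725e+09 * 15.860/100 = 6.776185e+08 Hz
fL = 4.2725e+09 - 6.776185e+08/2 = 3.934e+09 Hz
fH = 4.2725e+09 + 6.776185e+08/2 = 4.611e+09 Hz

BW=6.776e+08 Hz, fL=3.934e+09 Hz, fH=4.611e+09 Hz


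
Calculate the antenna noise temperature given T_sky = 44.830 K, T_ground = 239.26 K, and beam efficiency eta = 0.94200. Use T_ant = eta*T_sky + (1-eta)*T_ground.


T_ant = 0.94200 * 44.830 + (1 - 0.94200) * 239.26 = 56.11 K

56.11 K


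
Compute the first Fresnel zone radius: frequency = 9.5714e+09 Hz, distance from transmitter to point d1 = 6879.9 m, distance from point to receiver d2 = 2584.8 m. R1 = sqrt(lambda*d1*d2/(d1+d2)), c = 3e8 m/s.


lambda = c / f = 3.0000e+08 / 9.5714e+09 = 0.03134338 m
R1 = sqrt(0.03134338 * 6879.9 * 2584.8 / (6879.9 + 2584.8)) = 7.674 m

7.674 m


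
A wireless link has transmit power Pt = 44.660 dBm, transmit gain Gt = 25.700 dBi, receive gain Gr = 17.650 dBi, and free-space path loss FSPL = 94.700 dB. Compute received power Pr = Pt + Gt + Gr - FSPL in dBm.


Pr = 44.660 + 25.700 + 17.650 - 94.700 = -6.69 dBm

-6.69 dBm


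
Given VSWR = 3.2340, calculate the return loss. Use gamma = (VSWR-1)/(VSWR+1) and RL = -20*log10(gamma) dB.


gamma = (3.2340 - 1) / (3.2340 + 1) = 0.5276334
RL = -20 * log10(0.5276334) = 5.553 dB

5.553 dB


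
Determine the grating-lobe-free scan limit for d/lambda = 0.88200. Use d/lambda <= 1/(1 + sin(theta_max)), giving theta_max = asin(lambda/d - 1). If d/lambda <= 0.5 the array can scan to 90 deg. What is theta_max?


lambda/d - 1 = 1/0.88200 - 1 = 0.1337868
theta_max = asin(0.1337868) = 7.688 deg

7.688 deg


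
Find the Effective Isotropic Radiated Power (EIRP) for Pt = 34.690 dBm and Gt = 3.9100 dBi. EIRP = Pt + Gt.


EIRP = Pt + Gt = 34.690 + 3.9100 = 38.60 dBm

38.60 dBm


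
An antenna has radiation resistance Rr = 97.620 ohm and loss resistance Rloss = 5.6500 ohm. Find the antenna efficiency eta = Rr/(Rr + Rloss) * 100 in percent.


eta = 97.620 / (97.620 + 5.6500) * 100 = 94.53%

94.53%


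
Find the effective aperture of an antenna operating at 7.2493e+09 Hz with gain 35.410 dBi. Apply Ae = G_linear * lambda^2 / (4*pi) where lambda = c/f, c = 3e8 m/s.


lambda = c / f = 3.0000e+08 / 7.2493e+09 = 0.04138331 m
G_linear = 10^(35.410/10) = 3475.362
Ae = G_linear * lambda^2 / (4*pi) = 3475.362 * 0.04138331^2 / (4*pi) = 0.4736 m^2

0.4736 m^2


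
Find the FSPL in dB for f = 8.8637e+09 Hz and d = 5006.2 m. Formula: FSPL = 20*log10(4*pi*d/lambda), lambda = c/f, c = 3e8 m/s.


lambda = c / f = 3.0000e+08 / 8.8637e+09 = 0.03384591 m
FSPL = 20 * log10(4*pi*5006.2/0.03384591) = 125.4 dB

125.4 dB


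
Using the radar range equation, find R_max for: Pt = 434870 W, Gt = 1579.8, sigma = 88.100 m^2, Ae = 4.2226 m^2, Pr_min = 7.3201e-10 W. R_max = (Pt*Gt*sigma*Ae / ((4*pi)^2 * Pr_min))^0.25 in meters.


R^4 = 434870*1579.8*88.100*4.2226 / ((4*pi)^2 * 7.3201e-10) = 2.210959e+18
R_max = 2.210959e+18^0.25 = 38561 m

38561 m


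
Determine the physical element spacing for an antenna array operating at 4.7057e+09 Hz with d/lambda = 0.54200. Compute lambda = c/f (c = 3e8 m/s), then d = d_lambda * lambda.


lambda = c / f = 3.0000e+08 / 4.7057e+09 = 0.06375247 m
d = 0.54200 * 0.06375247 = 0.03455 m

0.03455 m


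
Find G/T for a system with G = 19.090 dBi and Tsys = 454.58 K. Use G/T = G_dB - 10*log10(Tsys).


G/T = 19.090 - 10*log10(454.58) = 19.090 - 26.57610 = -7.486 dB/K

-7.486 dB/K


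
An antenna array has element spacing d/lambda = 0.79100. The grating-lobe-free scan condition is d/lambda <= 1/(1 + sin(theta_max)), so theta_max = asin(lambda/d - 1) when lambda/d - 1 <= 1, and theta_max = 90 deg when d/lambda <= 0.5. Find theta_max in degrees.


lambda/d - 1 = 1/0.79100 - 1 = 0.2642225
theta_max = asin(0.2642225) = 15.32 deg

15.32 deg


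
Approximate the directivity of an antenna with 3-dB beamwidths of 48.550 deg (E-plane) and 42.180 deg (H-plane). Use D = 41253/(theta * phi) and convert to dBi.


D_linear = 41253 / (48.550 * 42.180) = 20.14465
D_dBi = 10 * log10(20.14465) = 13.04 dBi

13.04 dBi


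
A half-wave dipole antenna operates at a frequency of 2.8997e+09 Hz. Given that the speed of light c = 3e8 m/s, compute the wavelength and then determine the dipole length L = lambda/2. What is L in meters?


lambda = c / f = 3.0000e+08 / 2.8997e+09 = 0.1034590 m
L = lambda / 2 = 0.1034590 / 2 = 0.05173 m

0.05173 m


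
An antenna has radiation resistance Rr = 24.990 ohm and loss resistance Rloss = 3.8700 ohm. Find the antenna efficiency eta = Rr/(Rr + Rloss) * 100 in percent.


eta = 24.990 / (24.990 + 3.8700) * 100 = 86.59%

86.59%


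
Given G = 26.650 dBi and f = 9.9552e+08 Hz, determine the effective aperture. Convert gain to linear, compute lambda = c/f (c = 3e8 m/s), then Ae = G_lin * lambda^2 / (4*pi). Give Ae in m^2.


lambda = c / f = 3.0000e+08 / 9.9552e+08 = 0.3013500 m
G_linear = 10^(26.650/10) = 462.3810
Ae = G_linear * lambda^2 / (4*pi) = 462.3810 * 0.3013500^2 / (4*pi) = 3.341 m^2

3.341 m^2


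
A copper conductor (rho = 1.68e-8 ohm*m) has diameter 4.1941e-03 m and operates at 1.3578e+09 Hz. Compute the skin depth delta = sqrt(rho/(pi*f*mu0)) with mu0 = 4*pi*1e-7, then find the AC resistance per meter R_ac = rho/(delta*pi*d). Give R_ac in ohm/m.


delta = sqrt(1.68e-8 / (pi * 1.3578e+09 * 4*pi*1e-7)) = 1.770341e-06 m
R_ac = 1.68e-8 / (1.770341e-06 * pi * 4.1941e-03) = 0.7202 ohm/m

0.7202 ohm/m


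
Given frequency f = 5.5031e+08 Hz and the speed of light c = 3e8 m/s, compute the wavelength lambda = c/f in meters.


lambda = c / f = 3.0000e+08 / 5.5031e+08 = 0.5451 m

0.5451 m


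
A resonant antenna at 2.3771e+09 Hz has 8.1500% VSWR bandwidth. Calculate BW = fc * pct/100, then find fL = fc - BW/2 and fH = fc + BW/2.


BW = 2.3771e+09 * 8.1500/100 = 1.937336e+08 Hz
fL = 2.3771e+09 - 1.937336e+08/2 = 2.280e+09 Hz
fH = 2.3771e+09 + 1.937336e+08/2 = 2.474e+09 Hz

BW=1.937e+08 Hz, fL=2.280e+09 Hz, fH=2.474e+09 Hz


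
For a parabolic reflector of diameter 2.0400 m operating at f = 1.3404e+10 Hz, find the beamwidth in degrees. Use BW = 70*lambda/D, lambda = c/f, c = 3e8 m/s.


lambda = c / f = 3.0000e+08 / 1.3404e+10 = 0.02238138 m
BW = 70 * 0.02238138 / 2.0400 = 0.7680 deg

0.7680 deg


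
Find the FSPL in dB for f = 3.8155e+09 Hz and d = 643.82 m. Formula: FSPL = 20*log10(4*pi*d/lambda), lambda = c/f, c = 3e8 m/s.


lambda = c / f = 3.0000e+08 / 3.8155e+09 = 0.07862665 m
FSPL = 20 * log10(4*pi*643.82/0.07862665) = 100.2 dB

100.2 dB


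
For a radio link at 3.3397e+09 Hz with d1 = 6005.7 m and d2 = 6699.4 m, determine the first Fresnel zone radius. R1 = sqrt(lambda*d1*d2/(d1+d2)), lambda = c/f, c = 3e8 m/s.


lambda = c / f = 3.0000e+08 / 3.3397e+09 = 0.08982843 m
R1 = sqrt(0.08982843 * 6005.7 * 6699.4 / (6005.7 + 6699.4)) = 16.87 m

16.87 m


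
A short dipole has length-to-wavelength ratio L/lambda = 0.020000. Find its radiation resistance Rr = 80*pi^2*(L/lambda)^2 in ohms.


Rr = 80 * pi^2 * (0.020000)^2 = 80 * 9.869604 * 4.000000e-04 = 0.3158 ohm

0.3158 ohm


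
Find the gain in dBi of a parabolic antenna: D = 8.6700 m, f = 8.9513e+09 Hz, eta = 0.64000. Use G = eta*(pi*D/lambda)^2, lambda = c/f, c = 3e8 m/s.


lambda = c / f = 3.0000e+08 / 8.9513e+09 = 0.03351469 m
G_linear = 0.64000 * (pi * 8.6700 / 0.03351469)^2 = 422714.8
G_dBi = 10 * log10(422714.8) = 56.26 dBi

56.26 dBi


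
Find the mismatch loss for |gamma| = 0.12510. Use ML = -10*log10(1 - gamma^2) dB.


ML = -10 * log10(1 - 0.12510^2) = -10 * log10(0.98434999) = 0.06850 dB

0.06850 dB


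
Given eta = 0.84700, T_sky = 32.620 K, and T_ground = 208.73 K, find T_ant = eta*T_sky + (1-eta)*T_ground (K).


T_ant = 0.84700 * 32.620 + (1 - 0.84700) * 208.73 = 59.56 K

59.56 K


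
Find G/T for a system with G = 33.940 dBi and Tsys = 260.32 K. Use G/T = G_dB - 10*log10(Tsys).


G/T = 33.940 - 10*log10(260.32) = 33.940 - 24.15508 = 9.785 dB/K

9.785 dB/K


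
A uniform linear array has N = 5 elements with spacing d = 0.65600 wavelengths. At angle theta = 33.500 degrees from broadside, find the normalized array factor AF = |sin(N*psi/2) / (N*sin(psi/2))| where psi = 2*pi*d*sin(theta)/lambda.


psi = 2*pi*0.65600*sin(33.500 deg) = 2.274957 rad
AF = |sin(5*2.274957/2) / (5*sin(2.274957/2))| = 0.1237

0.1237


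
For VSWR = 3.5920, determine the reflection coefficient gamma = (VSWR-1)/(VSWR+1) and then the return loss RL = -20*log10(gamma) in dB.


gamma = (3.5920 - 1) / (3.5920 + 1) = 0.5644599
RL = -20 * log10(0.5644599) = 4.967 dB

4.967 dB


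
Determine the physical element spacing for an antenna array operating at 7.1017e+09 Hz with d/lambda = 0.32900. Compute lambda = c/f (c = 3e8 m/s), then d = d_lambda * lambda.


lambda = c / f = 3.0000e+08 / 7.1017e+09 = 0.04224341 m
d = 0.32900 * 0.04224341 = 0.01390 m

0.01390 m


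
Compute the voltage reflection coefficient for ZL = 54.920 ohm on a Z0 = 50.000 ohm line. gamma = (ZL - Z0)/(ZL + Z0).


gamma = (54.920 - 50.000) / (54.920 + 50.000) = 0.04689

0.04689


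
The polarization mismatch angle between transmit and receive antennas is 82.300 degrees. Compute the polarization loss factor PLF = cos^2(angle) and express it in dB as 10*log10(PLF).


PLF_linear = cos^2(82.300 deg) = 0.01795230
PLF_dB = 10 * log10(0.01795230) = -17.46 dB

-17.46 dB


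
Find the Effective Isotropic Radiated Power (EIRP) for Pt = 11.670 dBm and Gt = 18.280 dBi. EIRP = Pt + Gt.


EIRP = Pt + Gt = 11.670 + 18.280 = 29.95 dBm

29.95 dBm


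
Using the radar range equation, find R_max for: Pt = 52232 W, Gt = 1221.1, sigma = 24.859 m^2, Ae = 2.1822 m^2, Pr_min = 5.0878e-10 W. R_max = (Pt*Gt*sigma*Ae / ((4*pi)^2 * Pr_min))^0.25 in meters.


R^4 = 52232*1221.1*24.859*2.1822 / ((4*pi)^2 * 5.0878e-10) = 4.306420e+16
R_max = 4.306420e+16^0.25 = 14406 m

14406 m


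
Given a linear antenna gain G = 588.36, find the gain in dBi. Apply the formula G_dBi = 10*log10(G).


G_dBi = 10 * log10(588.36) = 27.70 dBi

27.70 dBi


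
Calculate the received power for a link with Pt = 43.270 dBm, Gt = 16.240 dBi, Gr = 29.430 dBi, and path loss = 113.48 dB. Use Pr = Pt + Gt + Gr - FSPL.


Pr = 43.270 + 16.240 + 29.430 - 113.48 = -24.54 dBm

-24.54 dBm


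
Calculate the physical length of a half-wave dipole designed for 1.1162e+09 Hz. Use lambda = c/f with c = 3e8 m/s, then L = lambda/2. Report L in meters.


lambda = c / f = 3.0000e+08 / 1.1162e+09 = 0.2687690 m
L = lambda / 2 = 0.2687690 / 2 = 0.1344 m

0.1344 m


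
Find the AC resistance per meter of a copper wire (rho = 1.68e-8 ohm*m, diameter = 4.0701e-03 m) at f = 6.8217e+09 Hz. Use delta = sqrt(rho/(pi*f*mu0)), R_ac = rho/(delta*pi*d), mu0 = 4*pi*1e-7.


delta = sqrt(1.68e-8 / (pi * 6.8217e+09 * 4*pi*1e-7)) = 7.898206e-07 m
R_ac = 1.68e-8 / (7.898206e-07 * pi * 4.0701e-03) = 1.664 ohm/m

1.664 ohm/m


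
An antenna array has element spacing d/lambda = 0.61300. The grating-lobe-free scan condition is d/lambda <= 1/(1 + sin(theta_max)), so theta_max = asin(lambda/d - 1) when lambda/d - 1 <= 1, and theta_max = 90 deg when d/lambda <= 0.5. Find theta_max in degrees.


lambda/d - 1 = 1/0.61300 - 1 = 0.6313214
theta_max = asin(0.6313214) = 39.15 deg

39.15 deg


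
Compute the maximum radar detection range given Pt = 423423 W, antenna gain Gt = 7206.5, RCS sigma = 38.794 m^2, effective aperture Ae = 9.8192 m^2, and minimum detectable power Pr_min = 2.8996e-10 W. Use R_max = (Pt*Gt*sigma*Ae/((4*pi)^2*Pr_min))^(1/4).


R^4 = 423423*7206.5*38.794*9.8192 / ((4*pi)^2 * 2.8996e-10) = 2.538526e+19
R_max = 2.538526e+19^0.25 = 70982 m

70982 m


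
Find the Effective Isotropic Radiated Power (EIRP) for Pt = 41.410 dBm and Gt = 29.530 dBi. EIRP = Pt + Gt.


EIRP = Pt + Gt = 41.410 + 29.530 = 70.94 dBm

70.94 dBm


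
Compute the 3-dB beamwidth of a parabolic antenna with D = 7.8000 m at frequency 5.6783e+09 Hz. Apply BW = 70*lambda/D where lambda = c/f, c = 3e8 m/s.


lambda = c / f = 3.0000e+08 / 5.6783e+09 = 0.05283271 m
BW = 70 * 0.05283271 / 7.8000 = 0.4741 deg

0.4741 deg


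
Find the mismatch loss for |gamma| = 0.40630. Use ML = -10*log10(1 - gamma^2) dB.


ML = -10 * log10(1 - 0.40630^2) = -10 * log10(0.83492031) = 0.7835 dB

0.7835 dB


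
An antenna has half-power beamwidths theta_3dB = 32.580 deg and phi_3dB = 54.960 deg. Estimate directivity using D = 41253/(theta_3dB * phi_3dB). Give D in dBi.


D_linear = 41253 / (32.580 * 54.960) = 23.03869
D_dBi = 10 * log10(23.03869) = 13.62 dBi

13.62 dBi


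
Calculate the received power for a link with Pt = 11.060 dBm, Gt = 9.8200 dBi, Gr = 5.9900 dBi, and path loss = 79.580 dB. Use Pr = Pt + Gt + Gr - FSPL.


Pr = 11.060 + 9.8200 + 5.9900 - 79.580 = -52.71 dBm

-52.71 dBm


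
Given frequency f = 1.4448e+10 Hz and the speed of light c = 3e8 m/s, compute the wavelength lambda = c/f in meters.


lambda = c / f = 3.0000e+08 / 1.4448e+10 = 0.02076 m

0.02076 m


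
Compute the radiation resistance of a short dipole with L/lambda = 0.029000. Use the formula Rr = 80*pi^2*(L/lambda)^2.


Rr = 80 * pi^2 * (0.029000)^2 = 80 * 9.869604 * 8.410000e-04 = 0.6640 ohm

0.6640 ohm


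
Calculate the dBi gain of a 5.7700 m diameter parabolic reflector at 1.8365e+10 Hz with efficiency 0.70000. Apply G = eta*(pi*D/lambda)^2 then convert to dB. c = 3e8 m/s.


lambda = c / f = 3.0000e+08 / 1.8365e+10 = 0.01633542 m
G_linear = 0.70000 * (pi * 5.7700 / 0.01633542)^2 = 861963.4
G_dBi = 10 * log10(861963.4) = 59.35 dBi

59.35 dBi


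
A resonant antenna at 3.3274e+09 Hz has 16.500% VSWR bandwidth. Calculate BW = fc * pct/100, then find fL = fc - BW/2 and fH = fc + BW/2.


BW = 3.3274e+09 * 16.500/100 = 5.490210e+08 Hz
fL = 3.3274e+09 - 5.490210e+08/2 = 3.053e+09 Hz
fH = 3.3274e+09 + 5.490210e+08/2 = 3.602e+09 Hz

BW=5.490e+08 Hz, fL=3.053e+09 Hz, fH=3.602e+09 Hz


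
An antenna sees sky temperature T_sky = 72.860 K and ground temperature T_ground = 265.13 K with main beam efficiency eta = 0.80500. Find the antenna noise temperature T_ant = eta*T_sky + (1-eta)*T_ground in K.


T_ant = 0.80500 * 72.860 + (1 - 0.80500) * 265.13 = 110.4 K

110.4 K


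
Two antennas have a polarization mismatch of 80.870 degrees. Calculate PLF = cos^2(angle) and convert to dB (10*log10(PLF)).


PLF_linear = cos^2(80.870 deg) = 0.02517777
PLF_dB = 10 * log10(0.02517777) = -15.99 dB

-15.99 dB


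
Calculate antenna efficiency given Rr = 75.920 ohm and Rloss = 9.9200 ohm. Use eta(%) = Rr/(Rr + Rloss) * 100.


eta = 75.920 / (75.920 + 9.9200) * 100 = 88.44%

88.44%


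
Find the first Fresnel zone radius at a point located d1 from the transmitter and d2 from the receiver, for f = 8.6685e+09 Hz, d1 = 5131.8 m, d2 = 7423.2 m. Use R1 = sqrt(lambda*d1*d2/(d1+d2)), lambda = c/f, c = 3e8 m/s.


lambda = c / f = 3.0000e+08 / 8.6685e+09 = 0.03460806 m
R1 = sqrt(0.03460806 * 5131.8 * 7423.2 / (5131.8 + 7423.2)) = 10.25 m

10.25 m


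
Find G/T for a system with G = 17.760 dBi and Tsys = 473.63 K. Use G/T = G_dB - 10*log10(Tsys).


G/T = 17.760 - 10*log10(473.63) = 17.760 - 26.75439 = -8.994 dB/K

-8.994 dB/K


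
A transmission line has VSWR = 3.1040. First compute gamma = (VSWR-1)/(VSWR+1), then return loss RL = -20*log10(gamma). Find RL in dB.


gamma = (3.1040 - 1) / (3.1040 + 1) = 0.5126706
RL = -20 * log10(0.5126706) = 5.803 dB

5.803 dB


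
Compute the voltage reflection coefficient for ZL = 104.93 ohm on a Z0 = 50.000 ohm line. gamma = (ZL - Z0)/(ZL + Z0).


gamma = (104.93 - 50.000) / (104.93 + 50.000) = 0.3545

0.3545


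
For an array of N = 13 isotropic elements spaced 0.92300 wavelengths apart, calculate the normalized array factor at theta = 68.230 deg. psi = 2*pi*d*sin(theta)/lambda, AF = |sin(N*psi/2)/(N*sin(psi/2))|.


psi = 2*pi*0.92300*sin(68.230 deg) = 5.385769 rad
AF = |sin(13*5.385769/2) / (13*sin(5.385769/2))| = 0.07713

0.07713


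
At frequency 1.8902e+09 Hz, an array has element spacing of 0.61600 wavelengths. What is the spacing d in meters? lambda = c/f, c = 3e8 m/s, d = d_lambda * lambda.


lambda = c / f = 3.0000e+08 / 1.8902e+09 = 0.1587134 m
d = 0.61600 * 0.1587134 = 0.09777 m

0.09777 m


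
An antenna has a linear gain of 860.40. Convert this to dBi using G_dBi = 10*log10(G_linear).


G_dBi = 10 * log10(860.40) = 29.35 dBi

29.35 dBi


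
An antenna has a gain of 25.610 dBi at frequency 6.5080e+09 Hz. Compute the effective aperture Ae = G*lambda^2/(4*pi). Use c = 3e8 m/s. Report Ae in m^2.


lambda = c / f = 3.0000e+08 / 6.5080e+09 = 0.04609711 m
G_linear = 10^(25.610/10) = 363.9150
Ae = G_linear * lambda^2 / (4*pi) = 363.9150 * 0.04609711^2 / (4*pi) = 0.06154 m^2

0.06154 m^2


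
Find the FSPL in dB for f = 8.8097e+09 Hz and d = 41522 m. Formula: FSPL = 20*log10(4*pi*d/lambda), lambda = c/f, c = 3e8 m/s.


lambda = c / f = 3.0000e+08 / 8.8097e+09 = 0.03405337 m
FSPL = 20 * log10(4*pi*41522/0.03405337) = 143.7 dB

143.7 dB


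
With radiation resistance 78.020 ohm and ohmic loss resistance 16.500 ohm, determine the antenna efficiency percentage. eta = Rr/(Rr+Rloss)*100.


eta = 78.020 / (78.020 + 16.500) * 100 = 82.54%

82.54%


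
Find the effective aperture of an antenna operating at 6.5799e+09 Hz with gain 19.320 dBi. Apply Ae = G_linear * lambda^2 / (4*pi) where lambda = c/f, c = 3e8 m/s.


lambda = c / f = 3.0000e+08 / 6.5799e+09 = 0.04559340 m
G_linear = 10^(19.320/10) = 85.50667
Ae = G_linear * lambda^2 / (4*pi) = 85.50667 * 0.04559340^2 / (4*pi) = 0.01414 m^2

0.01414 m^2


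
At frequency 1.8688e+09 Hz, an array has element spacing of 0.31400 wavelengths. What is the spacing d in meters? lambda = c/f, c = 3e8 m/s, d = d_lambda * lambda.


lambda = c / f = 3.0000e+08 / 1.8688e+09 = 0.1605308 m
d = 0.31400 * 0.1605308 = 0.05041 m

0.05041 m


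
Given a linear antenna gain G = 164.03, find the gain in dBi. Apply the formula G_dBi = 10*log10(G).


G_dBi = 10 * log10(164.03) = 22.15 dBi

22.15 dBi


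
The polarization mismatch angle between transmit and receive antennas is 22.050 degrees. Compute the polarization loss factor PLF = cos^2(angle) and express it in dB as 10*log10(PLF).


PLF_linear = cos^2(22.050 deg) = 0.8590631
PLF_dB = 10 * log10(0.8590631) = -0.6597 dB

-0.6597 dB


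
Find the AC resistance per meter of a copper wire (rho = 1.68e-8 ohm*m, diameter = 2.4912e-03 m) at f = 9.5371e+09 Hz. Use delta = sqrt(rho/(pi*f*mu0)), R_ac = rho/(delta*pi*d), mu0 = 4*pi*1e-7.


delta = sqrt(1.68e-8 / (pi * 9.5371e+09 * 4*pi*1e-7)) = 6.679848e-07 m
R_ac = 1.68e-8 / (6.679848e-07 * pi * 2.4912e-03) = 3.214 ohm/m

3.214 ohm/m


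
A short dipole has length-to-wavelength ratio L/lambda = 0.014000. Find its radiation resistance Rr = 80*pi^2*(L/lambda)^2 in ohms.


Rr = 80 * pi^2 * (0.014000)^2 = 80 * 9.869604 * 1.960000e-04 = 0.1548 ohm

0.1548 ohm


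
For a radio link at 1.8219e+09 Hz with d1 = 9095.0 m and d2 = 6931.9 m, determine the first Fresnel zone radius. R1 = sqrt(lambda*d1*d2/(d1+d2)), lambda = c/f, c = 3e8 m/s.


lambda = c / f = 3.0000e+08 / 1.8219e+09 = 0.1646633 m
R1 = sqrt(0.1646633 * 9095.0 * 6931.9 / (9095.0 + 6931.9)) = 25.45 m

25.45 m


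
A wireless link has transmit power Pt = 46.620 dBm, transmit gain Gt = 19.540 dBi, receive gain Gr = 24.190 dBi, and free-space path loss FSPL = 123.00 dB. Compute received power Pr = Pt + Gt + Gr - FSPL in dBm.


Pr = 46.620 + 19.540 + 24.190 - 123.00 = -32.65 dBm

-32.65 dBm


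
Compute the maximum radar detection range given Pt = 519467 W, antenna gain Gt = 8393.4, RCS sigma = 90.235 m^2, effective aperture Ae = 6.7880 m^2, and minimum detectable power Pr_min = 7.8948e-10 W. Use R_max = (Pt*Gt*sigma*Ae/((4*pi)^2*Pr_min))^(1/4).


R^4 = 519467*8393.4*90.235*6.7880 / ((4*pi)^2 * 7.8948e-10) = 2.142160e+19
R_max = 2.142160e+19^0.25 = 68032 m

68032 m


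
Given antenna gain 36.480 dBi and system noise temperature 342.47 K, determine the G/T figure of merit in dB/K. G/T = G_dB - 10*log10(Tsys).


G/T = 36.480 - 10*log10(342.47) = 36.480 - 25.34623 = 11.13 dB/K

11.13 dB/K


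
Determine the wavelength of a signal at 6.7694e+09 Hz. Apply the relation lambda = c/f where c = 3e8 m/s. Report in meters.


lambda = c / f = 3.0000e+08 / 6.7694e+09 = 0.04432 m

0.04432 m


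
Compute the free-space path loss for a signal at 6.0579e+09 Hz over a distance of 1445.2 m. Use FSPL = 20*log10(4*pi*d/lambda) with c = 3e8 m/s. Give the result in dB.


lambda = c / f = 3.0000e+08 / 6.0579e+09 = 0.04952211 m
FSPL = 20 * log10(4*pi*1445.2/0.04952211) = 111.3 dB

111.3 dB


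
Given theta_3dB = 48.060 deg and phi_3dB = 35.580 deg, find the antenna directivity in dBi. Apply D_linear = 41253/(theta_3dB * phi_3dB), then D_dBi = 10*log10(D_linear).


D_linear = 41253 / (48.060 * 35.580) = 24.12492
D_dBi = 10 * log10(24.12492) = 13.82 dBi

13.82 dBi


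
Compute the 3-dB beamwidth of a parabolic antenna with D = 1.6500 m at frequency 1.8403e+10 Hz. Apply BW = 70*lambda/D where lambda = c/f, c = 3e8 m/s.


lambda = c / f = 3.0000e+08 / 1.8403e+10 = 0.01630169 m
BW = 70 * 0.01630169 / 1.6500 = 0.6916 deg

0.6916 deg


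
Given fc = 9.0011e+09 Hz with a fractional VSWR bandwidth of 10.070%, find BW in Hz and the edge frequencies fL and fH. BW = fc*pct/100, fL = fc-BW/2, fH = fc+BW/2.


BW = 9.0011e+09 * 10.070/100 = 9.064108e+08 Hz
fL = 9.0011e+09 - 9.064108e+08/2 = 8.548e+09 Hz
fH = 9.0011e+09 + 9.064108e+08/2 = 9.454e+09 Hz

BW=9.064e+08 Hz, fL=8.548e+09 Hz, fH=9.454e+09 Hz


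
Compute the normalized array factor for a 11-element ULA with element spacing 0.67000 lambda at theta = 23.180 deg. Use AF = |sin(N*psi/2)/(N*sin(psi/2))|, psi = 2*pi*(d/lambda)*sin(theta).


psi = 2*pi*0.67000*sin(23.180 deg) = 1.657040 rad
AF = |sin(11*1.657040/2) / (11*sin(1.657040/2))| = 0.03776

0.03776


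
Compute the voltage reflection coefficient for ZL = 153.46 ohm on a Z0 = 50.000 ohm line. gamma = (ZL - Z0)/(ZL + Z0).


gamma = (153.46 - 50.000) / (153.46 + 50.000) = 0.5085

0.5085


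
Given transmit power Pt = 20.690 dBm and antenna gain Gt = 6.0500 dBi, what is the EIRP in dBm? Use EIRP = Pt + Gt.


EIRP = Pt + Gt = 20.690 + 6.0500 = 26.74 dBm

26.74 dBm


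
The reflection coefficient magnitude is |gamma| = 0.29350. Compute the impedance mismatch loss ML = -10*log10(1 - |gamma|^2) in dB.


ML = -10 * log10(1 - 0.29350^2) = -10 * log10(0.91385775) = 0.3912 dB

0.3912 dB


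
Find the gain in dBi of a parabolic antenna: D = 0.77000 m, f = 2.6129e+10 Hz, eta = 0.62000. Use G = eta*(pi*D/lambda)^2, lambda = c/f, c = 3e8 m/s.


lambda = c / f = 3.0000e+08 / 2.6129e+10 = 0.01148150 m
G_linear = 0.62000 * (pi * 0.77000 / 0.01148150)^2 = 27521.72
G_dBi = 10 * log10(27521.72) = 44.40 dBi

44.40 dBi


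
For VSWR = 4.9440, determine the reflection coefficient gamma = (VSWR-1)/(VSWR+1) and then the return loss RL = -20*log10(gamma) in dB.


gamma = (4.9440 - 1) / (4.9440 + 1) = 0.6635262
RL = -20 * log10(0.6635262) = 3.563 dB

3.563 dB


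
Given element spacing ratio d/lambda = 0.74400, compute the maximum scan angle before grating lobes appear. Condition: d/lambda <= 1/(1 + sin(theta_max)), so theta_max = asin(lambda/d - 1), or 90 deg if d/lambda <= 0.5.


lambda/d - 1 = 1/0.74400 - 1 = 0.3440860
theta_max = asin(0.3440860) = 20.13 deg

20.13 deg


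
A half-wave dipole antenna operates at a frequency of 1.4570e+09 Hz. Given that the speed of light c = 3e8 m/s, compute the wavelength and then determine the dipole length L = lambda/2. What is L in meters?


lambda = c / f = 3.0000e+08 / 1.4570e+09 = 0.2059025 m
L = lambda / 2 = 0.2059025 / 2 = 0.1030 m

0.1030 m


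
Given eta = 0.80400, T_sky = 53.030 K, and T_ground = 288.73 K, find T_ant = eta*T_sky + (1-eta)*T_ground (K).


T_ant = 0.80400 * 53.030 + (1 - 0.80400) * 288.73 = 99.23 K

99.23 K


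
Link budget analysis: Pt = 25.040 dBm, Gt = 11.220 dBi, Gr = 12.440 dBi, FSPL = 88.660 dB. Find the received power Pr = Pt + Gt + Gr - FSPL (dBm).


Pr = 25.040 + 11.220 + 12.440 - 88.660 = -39.96 dBm

-39.96 dBm


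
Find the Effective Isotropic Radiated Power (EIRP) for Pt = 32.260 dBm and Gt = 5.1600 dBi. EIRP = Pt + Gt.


EIRP = Pt + Gt = 32.260 + 5.1600 = 37.42 dBm

37.42 dBm


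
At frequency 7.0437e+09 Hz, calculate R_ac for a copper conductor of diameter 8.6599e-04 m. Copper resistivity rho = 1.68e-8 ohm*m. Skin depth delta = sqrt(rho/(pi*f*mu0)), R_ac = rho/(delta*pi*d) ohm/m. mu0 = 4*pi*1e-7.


delta = sqrt(1.68e-8 / (pi * 7.0437e+09 * 4*pi*1e-7)) = 7.772744e-07 m
R_ac = 1.68e-8 / (7.772744e-07 * pi * 8.6599e-04) = 7.945 ohm/m

7.945 ohm/m


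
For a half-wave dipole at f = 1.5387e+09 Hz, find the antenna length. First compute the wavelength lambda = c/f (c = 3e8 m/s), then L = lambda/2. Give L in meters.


lambda = c / f = 3.0000e+08 / 1.5387e+09 = 0.1949698 m
L = lambda / 2 = 0.1949698 / 2 = 0.09748 m

0.09748 m


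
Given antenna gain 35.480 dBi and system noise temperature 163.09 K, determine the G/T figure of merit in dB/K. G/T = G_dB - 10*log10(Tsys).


G/T = 35.480 - 10*log10(163.09) = 35.480 - 22.12427 = 13.36 dB/K

13.36 dB/K


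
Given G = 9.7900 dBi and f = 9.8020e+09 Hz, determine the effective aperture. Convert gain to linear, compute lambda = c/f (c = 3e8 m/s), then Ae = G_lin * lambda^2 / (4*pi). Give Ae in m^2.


lambda = c / f = 3.0000e+08 / 9.8020e+09 = 0.03060600 m
G_linear = 10^(9.7900/10) = 9.527962
Ae = G_linear * lambda^2 / (4*pi) = 9.527962 * 0.03060600^2 / (4*pi) = 7.102e-04 m^2

7.102e-04 m^2


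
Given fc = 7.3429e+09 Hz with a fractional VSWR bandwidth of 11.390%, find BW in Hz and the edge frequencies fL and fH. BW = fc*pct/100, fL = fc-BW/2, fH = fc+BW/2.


BW = 7.3429e+09 * 11.390/100 = 8.363563e+08 Hz
fL = 7.3429e+09 - 8.363563e+08/2 = 6.925e+09 Hz
fH = 7.3429e+09 + 8.363563e+08/2 = 7.761e+09 Hz

BW=8.364e+08 Hz, fL=6.925e+09 Hz, fH=7.761e+09 Hz


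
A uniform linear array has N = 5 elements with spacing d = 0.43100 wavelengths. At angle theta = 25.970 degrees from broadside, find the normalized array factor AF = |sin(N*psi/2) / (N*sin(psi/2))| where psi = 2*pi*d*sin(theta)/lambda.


psi = 2*pi*0.43100*sin(25.970 deg) = 1.185858 rad
AF = |sin(5*1.185858/2) / (5*sin(1.185858/2))| = 0.06300

0.06300


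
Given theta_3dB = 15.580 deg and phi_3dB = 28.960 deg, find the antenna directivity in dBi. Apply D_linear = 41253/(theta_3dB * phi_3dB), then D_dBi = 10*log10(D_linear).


D_linear = 41253 / (15.580 * 28.960) = 91.43017
D_dBi = 10 * log10(91.43017) = 19.61 dBi

19.61 dBi


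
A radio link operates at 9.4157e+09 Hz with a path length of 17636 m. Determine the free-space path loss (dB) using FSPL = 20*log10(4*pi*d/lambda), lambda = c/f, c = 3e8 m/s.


lambda = c / f = 3.0000e+08 / 9.4157e+09 = 0.03186168 m
FSPL = 20 * log10(4*pi*17636/0.03186168) = 136.8 dB

136.8 dB


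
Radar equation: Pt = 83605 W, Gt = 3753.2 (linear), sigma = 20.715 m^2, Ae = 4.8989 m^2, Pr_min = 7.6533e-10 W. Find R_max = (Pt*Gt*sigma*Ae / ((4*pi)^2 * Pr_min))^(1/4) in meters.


R^4 = 83605*3753.2*20.715*4.8989 / ((4*pi)^2 * 7.6533e-10) = 2.634808e+17
R_max = 2.634808e+17^0.25 = 22656 m

22656 m


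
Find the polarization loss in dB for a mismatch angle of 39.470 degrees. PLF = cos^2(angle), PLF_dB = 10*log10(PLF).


PLF_linear = cos^2(39.470 deg) = 0.5959184
PLF_dB = 10 * log10(0.5959184) = -2.248 dB

-2.248 dB


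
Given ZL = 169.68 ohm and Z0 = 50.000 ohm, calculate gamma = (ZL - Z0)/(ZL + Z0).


gamma = (169.68 - 50.000) / (169.68 + 50.000) = 0.5448

0.5448


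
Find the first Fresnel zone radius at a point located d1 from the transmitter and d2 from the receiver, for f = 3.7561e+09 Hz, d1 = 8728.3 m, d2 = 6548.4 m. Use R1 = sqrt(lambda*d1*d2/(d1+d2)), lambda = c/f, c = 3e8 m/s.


lambda = c / f = 3.0000e+08 / 3.7561e+09 = 0.07987008 m
R1 = sqrt(0.07987008 * 8728.3 * 6548.4 / (8728.3 + 6548.4)) = 17.29 m

17.29 m


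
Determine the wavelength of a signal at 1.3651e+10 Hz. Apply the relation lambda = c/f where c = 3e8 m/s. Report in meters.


lambda = c / f = 3.0000e+08 / 1.3651e+10 = 0.02198 m

0.02198 m


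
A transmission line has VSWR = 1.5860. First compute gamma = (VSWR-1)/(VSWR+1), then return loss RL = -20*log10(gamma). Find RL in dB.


gamma = (1.5860 - 1) / (1.5860 + 1) = 0.2266048
RL = -20 * log10(0.2266048) = 12.89 dB

12.89 dB


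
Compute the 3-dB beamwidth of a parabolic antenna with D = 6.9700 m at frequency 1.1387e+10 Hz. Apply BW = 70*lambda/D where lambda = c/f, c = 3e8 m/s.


lambda = c / f = 3.0000e+08 / 1.1387e+10 = 0.02634583 m
BW = 70 * 0.02634583 / 6.9700 = 0.2646 deg

0.2646 deg


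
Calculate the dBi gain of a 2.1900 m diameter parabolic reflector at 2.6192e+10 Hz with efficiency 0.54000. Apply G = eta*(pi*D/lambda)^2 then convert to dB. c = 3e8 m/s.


lambda = c / f = 3.0000e+08 / 2.6192e+10 = 0.01145388 m
G_linear = 0.54000 * (pi * 2.1900 / 0.01145388)^2 = 194839.3
G_dBi = 10 * log10(194839.3) = 52.90 dBi

52.90 dBi


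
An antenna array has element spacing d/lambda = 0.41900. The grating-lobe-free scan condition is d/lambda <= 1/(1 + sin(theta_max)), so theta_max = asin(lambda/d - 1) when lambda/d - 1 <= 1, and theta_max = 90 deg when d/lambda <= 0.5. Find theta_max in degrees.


lambda/d - 1 = 1/0.41900 - 1 = 1.386635 >= 1
d/lambda <= 0.5, so the array can scan to endfire without grating lobes: theta_max = 90 deg

90 deg


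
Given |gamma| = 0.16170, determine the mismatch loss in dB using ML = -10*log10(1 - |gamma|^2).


ML = -10 * log10(1 - 0.16170^2) = -10 * log10(0.97385311) = 0.1151 dB

0.1151 dB


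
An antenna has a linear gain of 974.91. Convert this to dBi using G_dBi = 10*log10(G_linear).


G_dBi = 10 * log10(974.91) = 29.89 dBi

29.89 dBi


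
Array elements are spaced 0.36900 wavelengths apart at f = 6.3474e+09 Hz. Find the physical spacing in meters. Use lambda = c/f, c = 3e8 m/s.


lambda = c / f = 3.0000e+08 / 6.3474e+09 = 0.04726345 m
d = 0.36900 * 0.04726345 = 0.01744 m

0.01744 m


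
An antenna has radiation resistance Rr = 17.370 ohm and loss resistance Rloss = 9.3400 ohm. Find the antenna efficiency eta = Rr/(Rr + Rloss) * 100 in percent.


eta = 17.370 / (17.370 + 9.3400) * 100 = 65.03%

65.03%


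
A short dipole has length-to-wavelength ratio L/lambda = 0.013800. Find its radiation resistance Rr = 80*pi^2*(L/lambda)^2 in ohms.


Rr = 80 * pi^2 * (0.013800)^2 = 80 * 9.869604 * 1.904400e-04 = 0.1504 ohm

0.1504 ohm


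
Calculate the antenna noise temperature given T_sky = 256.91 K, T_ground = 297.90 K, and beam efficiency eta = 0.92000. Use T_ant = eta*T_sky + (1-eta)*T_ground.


T_ant = 0.92000 * 256.91 + (1 - 0.92000) * 297.90 = 260.2 K

260.2 K


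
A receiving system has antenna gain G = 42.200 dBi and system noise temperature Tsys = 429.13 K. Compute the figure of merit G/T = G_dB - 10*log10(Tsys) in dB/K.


G/T = 42.200 - 10*log10(429.13) = 42.200 - 26.32589 = 15.87 dB/K

15.87 dB/K


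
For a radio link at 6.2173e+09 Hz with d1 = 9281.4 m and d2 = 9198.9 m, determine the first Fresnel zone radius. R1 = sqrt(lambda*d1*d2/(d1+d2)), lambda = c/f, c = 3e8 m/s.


lambda = c / f = 3.0000e+08 / 6.2173e+09 = 0.04825246 m
R1 = sqrt(0.04825246 * 9281.4 * 9198.9 / (9281.4 + 9198.9)) = 14.93 m

14.93 m


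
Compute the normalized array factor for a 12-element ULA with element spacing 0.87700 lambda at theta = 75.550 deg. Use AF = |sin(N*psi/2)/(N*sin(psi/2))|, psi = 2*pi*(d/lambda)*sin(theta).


psi = 2*pi*0.87700*sin(75.550 deg) = 5.336038 rad
AF = |sin(12*5.336038/2) / (12*sin(5.336038/2))| = 0.1032

0.1032


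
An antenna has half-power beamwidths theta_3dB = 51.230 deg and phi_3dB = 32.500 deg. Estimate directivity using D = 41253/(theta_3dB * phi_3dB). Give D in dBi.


D_linear = 41253 / (51.230 * 32.500) = 24.77695
D_dBi = 10 * log10(24.77695) = 13.94 dBi

13.94 dBi


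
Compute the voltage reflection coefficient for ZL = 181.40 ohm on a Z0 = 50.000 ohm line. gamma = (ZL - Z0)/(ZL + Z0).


gamma = (181.40 - 50.000) / (181.40 + 50.000) = 0.5678

0.5678


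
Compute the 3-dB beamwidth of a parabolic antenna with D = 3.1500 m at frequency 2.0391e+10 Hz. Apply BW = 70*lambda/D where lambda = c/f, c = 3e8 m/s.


lambda = c / f = 3.0000e+08 / 2.0391e+10 = 0.01471237 m
BW = 70 * 0.01471237 / 3.1500 = 0.3269 deg

0.3269 deg


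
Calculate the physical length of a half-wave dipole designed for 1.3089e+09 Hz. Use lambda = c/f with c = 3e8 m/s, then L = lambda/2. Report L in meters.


lambda = c / f = 3.0000e+08 / 1.3089e+09 = 0.2292001 m
L = lambda / 2 = 0.2292001 / 2 = 0.1146 m

0.1146 m


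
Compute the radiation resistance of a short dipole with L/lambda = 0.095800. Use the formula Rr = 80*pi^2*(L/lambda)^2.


Rr = 80 * pi^2 * (0.095800)^2 = 80 * 9.869604 * 9.177640e-03 = 7.246 ohm

7.246 ohm


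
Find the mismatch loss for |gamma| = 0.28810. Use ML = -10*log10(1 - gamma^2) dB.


ML = -10 * log10(1 - 0.28810^2) = -10 * log10(0.91699839) = 0.3763 dB

0.3763 dB


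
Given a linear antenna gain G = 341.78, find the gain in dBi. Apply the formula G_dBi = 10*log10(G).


G_dBi = 10 * log10(341.78) = 25.34 dBi

25.34 dBi


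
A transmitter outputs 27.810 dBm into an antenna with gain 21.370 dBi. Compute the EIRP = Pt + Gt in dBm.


EIRP = Pt + Gt = 27.810 + 21.370 = 49.18 dBm

49.18 dBm


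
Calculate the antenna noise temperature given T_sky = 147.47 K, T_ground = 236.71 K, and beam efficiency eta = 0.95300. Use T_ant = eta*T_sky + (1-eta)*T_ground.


T_ant = 0.95300 * 147.47 + (1 - 0.95300) * 236.71 = 151.7 K

151.7 K


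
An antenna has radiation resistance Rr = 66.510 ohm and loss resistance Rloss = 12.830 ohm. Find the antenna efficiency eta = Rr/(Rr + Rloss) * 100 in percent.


eta = 66.510 / (66.510 + 12.830) * 100 = 83.83%

83.83%


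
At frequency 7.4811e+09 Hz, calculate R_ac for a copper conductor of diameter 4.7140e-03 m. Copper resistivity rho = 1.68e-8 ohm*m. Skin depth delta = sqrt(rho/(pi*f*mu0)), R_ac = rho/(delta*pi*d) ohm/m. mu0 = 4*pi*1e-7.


delta = sqrt(1.68e-8 / (pi * 7.4811e+09 * 4*pi*1e-7)) = 7.542096e-07 m
R_ac = 1.68e-8 / (7.542096e-07 * pi * 4.7140e-03) = 1.504 ohm/m

1.504 ohm/m
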